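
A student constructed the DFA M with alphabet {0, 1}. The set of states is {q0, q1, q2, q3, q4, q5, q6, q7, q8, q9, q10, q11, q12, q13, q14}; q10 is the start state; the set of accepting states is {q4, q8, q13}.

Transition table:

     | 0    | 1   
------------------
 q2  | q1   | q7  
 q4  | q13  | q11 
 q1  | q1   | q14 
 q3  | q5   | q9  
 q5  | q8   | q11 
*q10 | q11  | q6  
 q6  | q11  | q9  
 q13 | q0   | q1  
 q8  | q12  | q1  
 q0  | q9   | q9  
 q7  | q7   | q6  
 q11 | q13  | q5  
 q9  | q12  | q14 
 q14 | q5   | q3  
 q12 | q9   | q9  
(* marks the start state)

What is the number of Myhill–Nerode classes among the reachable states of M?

States {q2,q4,q7} cannot be reached from the start state, so discard them.
P0 = {q8,q13} | {q0,q1,q3,q5,q6,q9,q10,q11,q12,q14}.
Split {q0,q1,q3,q5,q6,q9,q10,q11,q12,q14} by δ(·,0) → {q0,q1,q3,q6,q9,q10,q12,q14} and {q5,q11}.
Refine {q0,q1,q3,q6,q9,q10,q12,q14} on symbol 0: members go to different blocks, giving {q0,q1,q9,q12} and {q3,q6,q10,q14}.
Split {q0,q1,q9,q12} by δ(·,1) → {q0,q12} and {q1,q9}.
Refine {q3,q6,q10,q14} on symbol 1: members go to different blocks, giving {q3,q6} and {q10,q14}.
On input 0, block {q1,q9} splits into {q1} and {q9}.
No further refinement is possible. Final partition (7 blocks): {q8,q13} | {q0,q12} | {q5,q11} | {q3,q6} | {q1} | {q10,q14} | {q9}.

7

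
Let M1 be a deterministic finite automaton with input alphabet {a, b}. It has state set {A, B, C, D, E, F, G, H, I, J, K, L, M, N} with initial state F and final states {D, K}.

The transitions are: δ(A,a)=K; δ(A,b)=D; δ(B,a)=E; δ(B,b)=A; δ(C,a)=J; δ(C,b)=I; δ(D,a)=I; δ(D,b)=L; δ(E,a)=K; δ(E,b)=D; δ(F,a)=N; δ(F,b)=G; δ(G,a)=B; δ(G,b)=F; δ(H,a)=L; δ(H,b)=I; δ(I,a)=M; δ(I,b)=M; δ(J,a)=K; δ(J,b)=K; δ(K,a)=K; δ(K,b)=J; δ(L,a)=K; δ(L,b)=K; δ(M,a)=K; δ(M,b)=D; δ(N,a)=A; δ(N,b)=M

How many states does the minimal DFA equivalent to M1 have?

Reachable states from the start: {A,B,D,E,F,G,I,J,K,L,M,N}. Unreachable: {C,H} — drop them.
Start with accepting vs non-accepting: {D,K} | {A,B,E,F,G,I,J,L,M,N}.
Split {D,K} by δ(·,a) → {D} and {K}.
On input a, block {A,B,E,F,G,I,J,L,M,N} splits into {A,E,J,L,M} and {B,F,G,I,N}.
Split {A,E,J,L,M} by δ(·,b) → {A,E,M} and {J,L}.
Split {B,F,G,I,N} by δ(·,a) → {B,I,N} and {F,G}.
No further refinement is possible. Final partition (6 blocks): {D} | {A,E,M} | {K} | {B,I,N} | {J,L} | {F,G}.

6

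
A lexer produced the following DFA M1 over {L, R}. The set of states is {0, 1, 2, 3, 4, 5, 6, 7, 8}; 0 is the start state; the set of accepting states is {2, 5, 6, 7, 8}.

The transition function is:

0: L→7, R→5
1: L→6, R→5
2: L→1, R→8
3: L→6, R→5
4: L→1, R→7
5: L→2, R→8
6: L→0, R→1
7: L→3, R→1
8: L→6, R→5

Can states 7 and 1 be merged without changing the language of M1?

No

First remove the unreachable states {4}; 8 states remain.
P0 = {2,5,6,7,8} | {0,1,3}.
Refine {2,5,6,7,8} on symbol L: members go to different blocks, giving {2,6,7} and {5,8}.
On input R, block {2,6,7} splits into {6,7} and {2}.
On input L, block {5,8} splits into {5} and {8}.
Stable partition: {6,7} | {0,1,3} | {5} | {2} | {8} — 5 equivalence classes.
7 and 1 end up in different blocks, so they are distinguishable. For instance, the string 'ε' is accepted from only 7.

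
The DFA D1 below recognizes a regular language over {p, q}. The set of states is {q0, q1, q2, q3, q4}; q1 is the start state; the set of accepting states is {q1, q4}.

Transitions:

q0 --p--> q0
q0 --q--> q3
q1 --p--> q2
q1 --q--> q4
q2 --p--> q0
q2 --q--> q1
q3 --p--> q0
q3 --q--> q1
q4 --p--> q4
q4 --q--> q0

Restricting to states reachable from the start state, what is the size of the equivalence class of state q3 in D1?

2

Start with accepting vs non-accepting: {q1,q4} | {q0,q2,q3}.
Refine {q1,q4} on symbol p: members go to different blocks, giving {q1} and {q4}.
On input q, block {q0,q2,q3} splits into {q2,q3} and {q0}.
No further refinement is possible. Final partition (4 blocks): {q1} | {q2,q3} | {q4} | {q0}.
The equivalence class containing q3 is {q2,q3}, of size 2.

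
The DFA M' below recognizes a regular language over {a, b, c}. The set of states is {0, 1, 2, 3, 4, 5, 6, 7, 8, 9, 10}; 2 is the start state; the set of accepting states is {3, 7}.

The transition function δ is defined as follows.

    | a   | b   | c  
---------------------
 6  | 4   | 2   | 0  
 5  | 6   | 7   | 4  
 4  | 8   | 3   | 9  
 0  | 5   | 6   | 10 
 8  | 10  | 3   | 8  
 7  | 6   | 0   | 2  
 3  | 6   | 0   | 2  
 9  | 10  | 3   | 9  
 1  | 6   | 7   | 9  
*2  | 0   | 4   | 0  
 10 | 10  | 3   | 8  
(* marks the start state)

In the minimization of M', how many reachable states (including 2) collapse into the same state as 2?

1

States {1} cannot be reached from the start state, so discard them.
P0 = {3,7} | {0,2,4,5,6,8,9,10}.
On input b, block {0,2,4,5,6,8,9,10} splits into {4,5,8,9,10} and {0,2,6}.
Refine {4,5,8,9,10} on symbol a: members go to different blocks, giving {4,8,9,10} and {5}.
Split {0,2,6} by δ(·,a) → {0} and {2} and {6}.
Stable partition: {3,7} | {4,8,9,10} | {0} | {5} | {2} | {6} — 6 equivalence classes.
State 2 belongs to the block {2}, which has 1 states.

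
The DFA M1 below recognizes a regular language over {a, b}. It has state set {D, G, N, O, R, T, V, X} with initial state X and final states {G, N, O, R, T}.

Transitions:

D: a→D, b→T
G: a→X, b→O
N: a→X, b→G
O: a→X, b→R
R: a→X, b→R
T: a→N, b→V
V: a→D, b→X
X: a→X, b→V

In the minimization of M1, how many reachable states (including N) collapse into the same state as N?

4

P0 = {G,N,O,R,T} | {D,V,X}.
Refine {G,N,O,R,T} on symbol a: members go to different blocks, giving {G,N,O,R} and {T}.
Refine {D,V,X} on symbol b: members go to different blocks, giving {V,X} and {D}.
Refine {V,X} on symbol a: members go to different blocks, giving {V} and {X}.
No further refinement is possible. Final partition (5 blocks): {G,N,O,R} | {V} | {T} | {D} | {X}.
The equivalence class containing N is {G,N,O,R}, of size 4.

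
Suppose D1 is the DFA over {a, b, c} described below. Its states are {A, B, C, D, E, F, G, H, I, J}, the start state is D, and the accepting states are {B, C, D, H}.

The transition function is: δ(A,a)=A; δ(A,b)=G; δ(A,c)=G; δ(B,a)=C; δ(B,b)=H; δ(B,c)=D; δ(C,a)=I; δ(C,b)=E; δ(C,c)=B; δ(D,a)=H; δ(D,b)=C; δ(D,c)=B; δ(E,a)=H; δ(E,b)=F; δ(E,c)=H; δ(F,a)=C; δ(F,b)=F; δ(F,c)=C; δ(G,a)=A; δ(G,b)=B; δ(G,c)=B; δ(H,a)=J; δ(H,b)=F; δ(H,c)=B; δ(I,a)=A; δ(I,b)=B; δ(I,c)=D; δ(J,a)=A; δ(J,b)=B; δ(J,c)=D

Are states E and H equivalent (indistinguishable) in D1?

No

All states are reachable from the start state.
Start with accepting vs non-accepting: {B,C,D,H} | {A,E,F,G,I,J}.
Split {B,C,D,H} by δ(·,a) → {B,D} and {C,H}.
Split {A,E,F,G,I,J} by δ(·,a) → {A,G,I,J} and {E,F}.
Refine {A,G,I,J} on symbol b: members go to different blocks, giving {G,I,J} and {A}.
Stable partition: {B,D} | {G,I,J} | {C,H} | {E,F} | {A} — 5 equivalence classes.
E and H end up in different blocks, so they are distinguishable. For instance, the string 'ε' is accepted from only H.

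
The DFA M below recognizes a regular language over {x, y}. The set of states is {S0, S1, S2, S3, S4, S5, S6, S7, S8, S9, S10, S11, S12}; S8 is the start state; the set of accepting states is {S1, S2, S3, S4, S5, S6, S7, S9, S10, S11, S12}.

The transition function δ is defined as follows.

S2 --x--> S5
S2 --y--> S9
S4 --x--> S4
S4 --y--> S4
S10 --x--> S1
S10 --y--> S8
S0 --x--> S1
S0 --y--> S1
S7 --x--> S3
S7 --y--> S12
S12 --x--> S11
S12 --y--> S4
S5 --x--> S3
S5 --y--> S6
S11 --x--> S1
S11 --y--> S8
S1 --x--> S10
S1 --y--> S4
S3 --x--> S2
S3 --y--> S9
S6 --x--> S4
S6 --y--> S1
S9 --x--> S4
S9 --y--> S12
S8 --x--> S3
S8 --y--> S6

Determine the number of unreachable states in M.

No path from S8 leads to S0, S7; the other 11 states are all reachable.

2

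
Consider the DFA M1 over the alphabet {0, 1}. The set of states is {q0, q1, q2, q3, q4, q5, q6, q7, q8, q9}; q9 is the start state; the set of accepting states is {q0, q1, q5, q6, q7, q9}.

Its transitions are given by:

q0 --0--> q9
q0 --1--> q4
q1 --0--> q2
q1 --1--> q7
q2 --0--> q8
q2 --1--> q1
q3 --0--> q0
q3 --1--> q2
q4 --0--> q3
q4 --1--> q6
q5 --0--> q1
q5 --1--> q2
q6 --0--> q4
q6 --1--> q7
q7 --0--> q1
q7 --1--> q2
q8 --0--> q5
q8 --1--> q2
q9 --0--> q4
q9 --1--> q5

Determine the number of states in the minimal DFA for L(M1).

4

All states are reachable from the start state.
P0 = {q0,q1,q5,q6,q7,q9} | {q2,q3,q4,q8}.
Refine {q0,q1,q5,q6,q7,q9} on symbol 0: members go to different blocks, giving {q0,q5,q7} and {q1,q6,q9}.
On input 0, block {q2,q3,q4,q8} splits into {q2,q4} and {q3,q8}.
The partition is now stable with 4 blocks: {q0,q5,q7} | {q2,q4} | {q1,q6,q9} | {q3,q8}.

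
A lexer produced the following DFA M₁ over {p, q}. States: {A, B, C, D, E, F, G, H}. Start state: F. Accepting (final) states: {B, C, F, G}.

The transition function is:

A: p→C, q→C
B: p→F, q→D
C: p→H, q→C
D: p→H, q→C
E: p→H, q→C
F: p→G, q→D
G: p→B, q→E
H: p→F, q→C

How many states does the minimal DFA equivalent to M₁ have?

4

Reachable states from the start: {B,C,D,E,F,G,H}. Unreachable: {A} — drop them.
Start with accepting vs non-accepting: {B,C,F,G} | {D,E,H}.
Split {B,C,F,G} by δ(·,p) → {B,F,G} and {C}.
On input p, block {D,E,H} splits into {D,E} and {H}.
No further refinement is possible. Final partition (4 blocks): {B,F,G} | {D,E} | {C} | {H}.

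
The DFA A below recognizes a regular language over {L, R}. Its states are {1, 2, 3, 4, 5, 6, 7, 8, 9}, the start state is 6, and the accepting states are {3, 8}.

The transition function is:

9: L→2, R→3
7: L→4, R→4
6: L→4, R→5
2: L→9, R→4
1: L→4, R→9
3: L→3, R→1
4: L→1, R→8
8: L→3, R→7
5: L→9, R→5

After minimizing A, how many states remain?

Every state is reachable, so we keep all 9.
P0 = {3,8} | {1,2,4,5,6,7,9}.
Split {1,2,4,5,6,7,9} by δ(·,R) → {1,2,5,6,7} and {4,9}.
Refine {1,2,5,6,7} on symbol R: members go to different blocks, giving {1,2,7} and {5,6}.
No further refinement is possible. Final partition (4 blocks): {3,8} | {1,2,7} | {4,9} | {5,6}.

4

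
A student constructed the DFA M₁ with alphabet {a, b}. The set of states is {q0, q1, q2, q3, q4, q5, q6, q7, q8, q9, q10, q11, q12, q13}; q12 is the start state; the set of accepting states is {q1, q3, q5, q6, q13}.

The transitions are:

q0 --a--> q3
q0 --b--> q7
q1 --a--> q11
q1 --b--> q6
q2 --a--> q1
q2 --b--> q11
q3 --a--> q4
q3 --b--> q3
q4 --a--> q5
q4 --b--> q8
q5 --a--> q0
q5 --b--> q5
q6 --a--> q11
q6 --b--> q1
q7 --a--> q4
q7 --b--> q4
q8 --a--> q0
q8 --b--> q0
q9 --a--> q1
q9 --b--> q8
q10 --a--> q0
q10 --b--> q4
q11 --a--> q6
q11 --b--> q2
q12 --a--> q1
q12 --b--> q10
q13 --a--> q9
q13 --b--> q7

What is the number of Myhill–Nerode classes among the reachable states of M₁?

First remove the unreachable states {q9,q13}; 12 states remain.
Start with accepting vs non-accepting: {q1,q3,q5,q6} | {q0,q2,q4,q7,q8,q10,q11,q12}.
Refine {q0,q2,q4,q7,q8,q10,q11,q12} on symbol a: members go to different blocks, giving {q0,q2,q4,q11,q12} and {q7,q8,q10}.
Split {q0,q2,q4,q11,q12} by δ(·,b) → {q0,q4,q12} and {q2,q11}.
Split {q1,q3,q5,q6} by δ(·,a) → {q1,q6} and {q3,q5}.
Split {q0,q4,q12} by δ(·,a) → {q0,q4} and {q12}.
Stable partition: {q1,q6} | {q0,q4} | {q7,q8,q10} | {q2,q11} | {q3,q5} | {q12} — 6 equivalence classes.

6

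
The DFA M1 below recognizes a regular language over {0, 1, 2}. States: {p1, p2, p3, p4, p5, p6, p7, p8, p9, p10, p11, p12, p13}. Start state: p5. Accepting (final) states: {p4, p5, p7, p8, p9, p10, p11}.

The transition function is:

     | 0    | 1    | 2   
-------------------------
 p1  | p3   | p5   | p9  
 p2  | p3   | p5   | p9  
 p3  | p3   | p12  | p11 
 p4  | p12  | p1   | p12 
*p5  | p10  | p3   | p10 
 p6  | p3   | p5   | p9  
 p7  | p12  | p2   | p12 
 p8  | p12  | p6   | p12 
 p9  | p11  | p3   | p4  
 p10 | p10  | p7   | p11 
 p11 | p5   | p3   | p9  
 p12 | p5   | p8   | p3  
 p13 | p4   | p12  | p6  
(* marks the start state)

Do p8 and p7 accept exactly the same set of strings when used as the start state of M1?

Yes

States {p13} cannot be reached from the start state, so discard them.
Start with accepting vs non-accepting: {p4,p5,p7,p8,p9,p10,p11} | {p1,p2,p3,p6,p12}.
Refine {p4,p5,p7,p8,p9,p10,p11} on symbol 0: members go to different blocks, giving {p5,p9,p10,p11} and {p4,p7,p8}.
Split {p5,p9,p10,p11} by δ(·,1) → {p5,p9,p11} and {p10}.
On input 0, block {p5,p9,p11} splits into {p9,p11} and {p5}.
On input 0, block {p9,p11} splits into {p9} and {p11}.
On input 0, block {p1,p2,p3,p6,p12} splits into {p1,p2,p3,p6} and {p12}.
Refine {p1,p2,p3,p6} on symbol 1: members go to different blocks, giving {p1,p2,p6} and {p3}.
The partition is now stable with 8 blocks: {p9} | {p1,p2,p6} | {p4,p7,p8} | {p10} | {p5} | {p11} | {p12} | {p3}.
p8 and p7 lie in the same block of the stable partition, so they are equivalent — no string distinguishes them.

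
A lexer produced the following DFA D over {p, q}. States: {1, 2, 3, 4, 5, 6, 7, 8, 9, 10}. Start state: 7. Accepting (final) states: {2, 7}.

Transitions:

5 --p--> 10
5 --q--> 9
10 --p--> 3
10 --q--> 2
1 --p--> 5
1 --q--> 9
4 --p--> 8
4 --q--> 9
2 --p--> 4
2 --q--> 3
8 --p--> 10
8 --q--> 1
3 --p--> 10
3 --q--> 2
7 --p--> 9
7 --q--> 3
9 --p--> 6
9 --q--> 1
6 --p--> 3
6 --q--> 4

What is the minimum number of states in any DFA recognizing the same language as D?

4

Initial partition by acceptance: {2,7} | {1,3,4,5,6,8,9,10}.
On input q, block {1,3,4,5,6,8,9,10} splits into {1,4,5,6,8,9} and {3,10}.
Split {1,4,5,6,8,9} by δ(·,p) → {1,4,9} and {5,6,8}.
No further refinement is possible. Final partition (4 blocks): {2,7} | {1,4,9} | {3,10} | {5,6,8}.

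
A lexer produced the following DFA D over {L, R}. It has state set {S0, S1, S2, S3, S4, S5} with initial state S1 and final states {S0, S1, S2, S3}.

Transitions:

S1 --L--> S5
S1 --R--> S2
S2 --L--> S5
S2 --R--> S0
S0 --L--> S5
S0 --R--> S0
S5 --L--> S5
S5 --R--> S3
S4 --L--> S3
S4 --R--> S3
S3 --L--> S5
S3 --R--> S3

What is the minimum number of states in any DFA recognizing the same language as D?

First remove the unreachable states {S4}; 5 states remain.
Initial partition by acceptance: {S0,S1,S2,S3} | {S5}.
No further refinement is possible. Final partition (2 blocks): {S0,S1,S2,S3} | {S5}.

2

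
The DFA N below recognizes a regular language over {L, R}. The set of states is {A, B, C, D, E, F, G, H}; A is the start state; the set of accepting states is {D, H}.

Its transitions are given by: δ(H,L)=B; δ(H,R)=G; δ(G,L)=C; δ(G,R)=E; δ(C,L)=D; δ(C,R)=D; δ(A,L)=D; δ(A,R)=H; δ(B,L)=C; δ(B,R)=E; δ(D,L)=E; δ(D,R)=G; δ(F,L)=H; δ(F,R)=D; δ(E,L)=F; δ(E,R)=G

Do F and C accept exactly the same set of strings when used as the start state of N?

Yes

Every state is reachable, so we keep all 8.
Initial partition by acceptance: {D,H} | {A,B,C,E,F,G}.
Split {A,B,C,E,F,G} by δ(·,L) → {A,C,F} and {B,E,G}.
No further refinement is possible. Final partition (3 blocks): {D,H} | {A,C,F} | {B,E,G}.
F and C lie in the same block of the stable partition, so they are equivalent — no string distinguishes them.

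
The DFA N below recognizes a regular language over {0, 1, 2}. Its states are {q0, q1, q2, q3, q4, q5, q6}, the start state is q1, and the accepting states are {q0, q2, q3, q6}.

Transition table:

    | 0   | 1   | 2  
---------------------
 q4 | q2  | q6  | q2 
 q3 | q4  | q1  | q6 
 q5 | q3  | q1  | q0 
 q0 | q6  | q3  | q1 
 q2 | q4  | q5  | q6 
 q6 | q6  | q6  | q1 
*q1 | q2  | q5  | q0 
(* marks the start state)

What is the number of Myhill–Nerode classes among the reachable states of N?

5

P0 = {q0,q2,q3,q6} | {q1,q4,q5}.
Split {q0,q2,q3,q6} by δ(·,0) → {q0,q6} and {q2,q3}.
Split {q0,q6} by δ(·,1) → {q0} and {q6}.
Split {q1,q4,q5} by δ(·,1) → {q1,q5} and {q4}.
No further refinement is possible. Final partition (5 blocks): {q0} | {q1,q5} | {q2,q3} | {q6} | {q4}.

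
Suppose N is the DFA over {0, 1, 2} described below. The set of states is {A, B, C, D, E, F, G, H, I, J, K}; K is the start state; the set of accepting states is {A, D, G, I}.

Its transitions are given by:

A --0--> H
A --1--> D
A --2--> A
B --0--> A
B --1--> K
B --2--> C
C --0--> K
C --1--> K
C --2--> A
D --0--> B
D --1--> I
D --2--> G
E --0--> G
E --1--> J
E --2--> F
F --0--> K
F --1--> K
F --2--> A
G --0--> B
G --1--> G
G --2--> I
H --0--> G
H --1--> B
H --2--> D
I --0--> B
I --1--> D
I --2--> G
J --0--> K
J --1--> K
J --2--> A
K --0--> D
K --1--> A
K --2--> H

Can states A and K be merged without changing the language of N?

States {E,F,J} cannot be reached from the start state, so discard them.
P0 = {A,D,G,I} | {B,C,H,K}.
Refine {B,C,H,K} on symbol 0: members go to different blocks, giving {B,H,K} and {C}.
Split {B,H,K} by δ(·,1) → {B,H} and {K}.
On input 1, block {B,H} splits into {B} and {H}.
Refine {A,D,G,I} on symbol 0: members go to different blocks, giving {D,G,I} and {A}.
No further refinement is possible. Final partition (6 blocks): {D,G,I} | {B} | {C} | {K} | {H} | {A}.
A and K end up in different blocks, so they are distinguishable. For instance, the string 'ε' is accepted from only A.

No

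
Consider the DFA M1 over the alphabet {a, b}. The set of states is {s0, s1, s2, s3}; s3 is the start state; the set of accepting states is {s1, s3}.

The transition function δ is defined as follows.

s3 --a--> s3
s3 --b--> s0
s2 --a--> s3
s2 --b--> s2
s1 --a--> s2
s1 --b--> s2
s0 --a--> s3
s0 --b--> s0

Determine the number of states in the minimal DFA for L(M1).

2

States {s1,s2} cannot be reached from the start state, so discard them.
P0 = {s3} | {s0}.
No further refinement is possible. Final partition (2 blocks): {s3} | {s0}.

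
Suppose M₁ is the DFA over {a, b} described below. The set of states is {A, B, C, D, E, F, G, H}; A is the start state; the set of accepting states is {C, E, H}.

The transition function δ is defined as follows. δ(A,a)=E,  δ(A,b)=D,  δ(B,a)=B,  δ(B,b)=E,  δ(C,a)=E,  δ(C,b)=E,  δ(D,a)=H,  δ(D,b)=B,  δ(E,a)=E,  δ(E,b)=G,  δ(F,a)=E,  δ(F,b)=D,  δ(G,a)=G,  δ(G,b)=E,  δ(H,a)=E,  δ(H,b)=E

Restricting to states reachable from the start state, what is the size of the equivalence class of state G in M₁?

Reachable states from the start: {A,B,D,E,G,H}. Unreachable: {C,F} — drop them.
Start with accepting vs non-accepting: {E,H} | {A,B,D,G}.
Refine {E,H} on symbol b: members go to different blocks, giving {E} and {H}.
Split {A,B,D,G} by δ(·,a) → {B,G} and {A} and {D}.
No further refinement is possible. Final partition (5 blocks): {E} | {B,G} | {H} | {A} | {D}.
State G belongs to the block {B,G}, which has 2 states.

2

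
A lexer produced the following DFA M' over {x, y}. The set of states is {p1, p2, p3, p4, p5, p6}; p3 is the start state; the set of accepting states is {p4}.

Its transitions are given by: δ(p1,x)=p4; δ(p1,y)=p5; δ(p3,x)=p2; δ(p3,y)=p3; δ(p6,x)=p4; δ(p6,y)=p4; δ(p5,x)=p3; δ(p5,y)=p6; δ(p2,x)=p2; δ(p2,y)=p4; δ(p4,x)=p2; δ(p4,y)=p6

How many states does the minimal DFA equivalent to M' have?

States {p1,p5} cannot be reached from the start state, so discard them.
Initial partition by acceptance: {p4} | {p2,p3,p6}.
Split {p2,p3,p6} by δ(·,x) → {p2,p3} and {p6}.
On input y, block {p2,p3} splits into {p2} and {p3}.
Stable partition: {p4} | {p2} | {p6} | {p3} — 4 equivalence classes.

4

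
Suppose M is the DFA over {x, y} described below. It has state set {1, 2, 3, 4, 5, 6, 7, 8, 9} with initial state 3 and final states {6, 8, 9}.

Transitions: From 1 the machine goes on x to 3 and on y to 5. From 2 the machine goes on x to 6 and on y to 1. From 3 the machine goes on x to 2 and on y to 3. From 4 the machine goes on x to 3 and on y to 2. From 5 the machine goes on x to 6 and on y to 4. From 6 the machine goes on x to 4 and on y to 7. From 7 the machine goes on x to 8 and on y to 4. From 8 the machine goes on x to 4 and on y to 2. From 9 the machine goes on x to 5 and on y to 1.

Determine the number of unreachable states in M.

Starting at 3 and following transitions, the reachable set is {1, 2, 3, 4, 5, 6, 7, 8}. That leaves 9 unreachable — 1 in total.

1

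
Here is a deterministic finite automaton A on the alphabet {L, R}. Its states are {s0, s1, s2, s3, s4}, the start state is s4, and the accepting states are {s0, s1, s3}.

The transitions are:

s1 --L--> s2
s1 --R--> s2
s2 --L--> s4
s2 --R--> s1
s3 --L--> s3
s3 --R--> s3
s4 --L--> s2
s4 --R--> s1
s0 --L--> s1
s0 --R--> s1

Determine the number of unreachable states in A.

Starting at s4 and following transitions, the reachable set is {s1, s2, s4}. That leaves s0, s3 unreachable — 2 in total.

2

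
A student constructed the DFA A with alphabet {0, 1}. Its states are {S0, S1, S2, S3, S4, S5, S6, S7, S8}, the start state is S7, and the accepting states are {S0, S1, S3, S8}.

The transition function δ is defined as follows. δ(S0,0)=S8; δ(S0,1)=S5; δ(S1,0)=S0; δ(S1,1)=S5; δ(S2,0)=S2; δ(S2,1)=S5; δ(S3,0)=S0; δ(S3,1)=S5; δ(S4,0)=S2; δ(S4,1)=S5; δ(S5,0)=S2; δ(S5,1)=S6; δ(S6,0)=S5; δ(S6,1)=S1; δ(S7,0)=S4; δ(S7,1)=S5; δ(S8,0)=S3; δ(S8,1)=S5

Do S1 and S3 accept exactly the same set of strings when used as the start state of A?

All states are reachable from the start state.
Start with accepting vs non-accepting: {S0,S1,S3,S8} | {S2,S4,S5,S6,S7}.
Refine {S2,S4,S5,S6,S7} on symbol 1: members go to different blocks, giving {S2,S4,S5,S7} and {S6}.
On input 1, block {S2,S4,S5,S7} splits into {S2,S4,S7} and {S5}.
No further refinement is possible. Final partition (4 blocks): {S0,S1,S3,S8} | {S2,S4,S7} | {S6} | {S5}.
S1 and S3 lie in the same block of the stable partition, so they are equivalent — no string distinguishes them.

Yes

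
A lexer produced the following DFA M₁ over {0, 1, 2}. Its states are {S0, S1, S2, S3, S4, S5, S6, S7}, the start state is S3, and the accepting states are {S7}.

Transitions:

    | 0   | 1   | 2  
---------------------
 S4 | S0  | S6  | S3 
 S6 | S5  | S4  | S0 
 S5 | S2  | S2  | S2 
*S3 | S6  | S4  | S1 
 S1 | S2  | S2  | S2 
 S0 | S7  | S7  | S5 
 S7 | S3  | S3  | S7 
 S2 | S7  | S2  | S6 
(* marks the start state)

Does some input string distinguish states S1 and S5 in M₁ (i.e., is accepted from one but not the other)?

No

P0 = {S7} | {S0,S1,S2,S3,S4,S5,S6}.
Refine {S0,S1,S2,S3,S4,S5,S6} on symbol 0: members go to different blocks, giving {S1,S3,S4,S5,S6} and {S0,S2}.
Refine {S1,S3,S4,S5,S6} on symbol 0: members go to different blocks, giving {S1,S4,S5} and {S3,S6}.
On input 1, block {S1,S4,S5} splits into {S1,S5} and {S4}.
Refine {S0,S2} on symbol 1: members go to different blocks, giving {S0} and {S2}.
On input 0, block {S3,S6} splits into {S3} and {S6}.
No further refinement is possible. Final partition (7 blocks): {S7} | {S1,S5} | {S0} | {S3} | {S4} | {S2} | {S6}.
S1 and S5 lie in the same block of the stable partition, so they are equivalent — no string distinguishes them.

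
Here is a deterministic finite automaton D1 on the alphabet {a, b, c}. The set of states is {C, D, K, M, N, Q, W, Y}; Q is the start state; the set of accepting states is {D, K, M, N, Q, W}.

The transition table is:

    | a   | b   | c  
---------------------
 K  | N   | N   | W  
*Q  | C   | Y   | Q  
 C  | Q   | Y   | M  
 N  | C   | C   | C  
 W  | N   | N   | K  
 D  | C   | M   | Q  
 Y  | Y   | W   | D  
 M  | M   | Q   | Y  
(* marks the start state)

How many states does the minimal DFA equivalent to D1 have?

Start with accepting vs non-accepting: {D,K,M,N,Q,W} | {C,Y}.
On input a, block {D,K,M,N,Q,W} splits into {K,M,W} and {D,N,Q}.
Split {K,M,W} by δ(·,a) → {K,W} and {M}.
Split {C,Y} by δ(·,a) → {C} and {Y}.
Refine {D,N,Q} on symbol b: members go to different blocks, giving {Q} and {N} and {D}.
No further refinement is possible. Final partition (7 blocks): {K,W} | {C} | {Q} | {M} | {Y} | {N} | {D}.

7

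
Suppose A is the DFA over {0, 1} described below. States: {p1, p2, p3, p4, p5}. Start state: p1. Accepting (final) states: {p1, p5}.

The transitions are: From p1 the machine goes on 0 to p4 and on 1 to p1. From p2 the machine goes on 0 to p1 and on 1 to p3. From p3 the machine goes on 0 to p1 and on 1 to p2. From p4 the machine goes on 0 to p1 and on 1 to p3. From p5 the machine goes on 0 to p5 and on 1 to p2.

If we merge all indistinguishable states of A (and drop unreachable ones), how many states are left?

Reachable states from the start: {p1,p2,p3,p4}. Unreachable: {p5} — drop them.
Start with accepting vs non-accepting: {p1} | {p2,p3,p4}.
No further refinement is possible. Final partition (2 blocks): {p1} | {p2,p3,p4}.

2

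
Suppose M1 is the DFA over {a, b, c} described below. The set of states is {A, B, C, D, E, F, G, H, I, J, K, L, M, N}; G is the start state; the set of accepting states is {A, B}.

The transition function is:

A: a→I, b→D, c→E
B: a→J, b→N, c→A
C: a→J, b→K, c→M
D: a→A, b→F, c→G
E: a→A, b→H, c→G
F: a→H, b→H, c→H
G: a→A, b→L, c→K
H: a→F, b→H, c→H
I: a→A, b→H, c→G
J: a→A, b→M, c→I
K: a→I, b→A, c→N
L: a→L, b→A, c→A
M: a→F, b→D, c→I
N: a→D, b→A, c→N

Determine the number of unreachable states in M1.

4

BFS from G reaches {A, D, E, F, G, H, I, K, L, N}; the 4 state(s) B, C, J, M are never visited.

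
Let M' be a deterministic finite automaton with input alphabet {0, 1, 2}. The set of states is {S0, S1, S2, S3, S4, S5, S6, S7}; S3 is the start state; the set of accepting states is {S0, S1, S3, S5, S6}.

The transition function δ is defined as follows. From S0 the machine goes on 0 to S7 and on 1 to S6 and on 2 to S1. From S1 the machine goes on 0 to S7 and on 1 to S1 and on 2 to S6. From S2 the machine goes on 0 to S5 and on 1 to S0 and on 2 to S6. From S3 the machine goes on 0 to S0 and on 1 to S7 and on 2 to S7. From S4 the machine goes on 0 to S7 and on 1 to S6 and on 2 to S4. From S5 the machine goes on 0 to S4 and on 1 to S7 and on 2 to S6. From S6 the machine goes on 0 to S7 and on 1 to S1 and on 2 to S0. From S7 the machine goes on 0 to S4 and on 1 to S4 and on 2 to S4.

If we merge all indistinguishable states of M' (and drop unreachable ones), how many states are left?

First remove the unreachable states {S2,S5}; 6 states remain.
Initial partition by acceptance: {S0,S1,S3,S6} | {S4,S7}.
Split {S0,S1,S3,S6} by δ(·,0) → {S0,S1,S6} and {S3}.
On input 1, block {S4,S7} splits into {S4} and {S7}.
No further refinement is possible. Final partition (4 blocks): {S0,S1,S6} | {S4} | {S3} | {S7}.

4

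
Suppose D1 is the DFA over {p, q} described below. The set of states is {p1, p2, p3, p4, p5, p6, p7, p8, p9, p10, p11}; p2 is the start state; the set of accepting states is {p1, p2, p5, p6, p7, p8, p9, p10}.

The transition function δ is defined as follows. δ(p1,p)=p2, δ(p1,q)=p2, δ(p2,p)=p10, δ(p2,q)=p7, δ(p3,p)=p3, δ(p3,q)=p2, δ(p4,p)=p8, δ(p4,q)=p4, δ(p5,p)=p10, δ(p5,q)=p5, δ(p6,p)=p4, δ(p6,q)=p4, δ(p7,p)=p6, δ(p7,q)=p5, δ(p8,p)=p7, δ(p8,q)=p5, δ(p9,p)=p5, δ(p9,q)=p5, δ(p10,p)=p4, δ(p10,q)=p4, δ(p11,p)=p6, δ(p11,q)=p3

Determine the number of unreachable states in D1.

4

No path from p2 leads to p1, p3, p9, p11; the other 7 states are all reachable.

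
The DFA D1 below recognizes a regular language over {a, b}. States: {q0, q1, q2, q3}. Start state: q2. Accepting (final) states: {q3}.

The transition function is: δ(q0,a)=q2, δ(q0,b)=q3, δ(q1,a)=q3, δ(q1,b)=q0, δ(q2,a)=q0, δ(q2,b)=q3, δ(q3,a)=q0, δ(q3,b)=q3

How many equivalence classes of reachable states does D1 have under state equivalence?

2

Reachable states from the start: {q0,q2,q3}. Unreachable: {q1} — drop them.
Initial partition by acceptance: {q3} | {q0,q2}.
Stable partition: {q3} | {q0,q2} — 2 equivalence classes.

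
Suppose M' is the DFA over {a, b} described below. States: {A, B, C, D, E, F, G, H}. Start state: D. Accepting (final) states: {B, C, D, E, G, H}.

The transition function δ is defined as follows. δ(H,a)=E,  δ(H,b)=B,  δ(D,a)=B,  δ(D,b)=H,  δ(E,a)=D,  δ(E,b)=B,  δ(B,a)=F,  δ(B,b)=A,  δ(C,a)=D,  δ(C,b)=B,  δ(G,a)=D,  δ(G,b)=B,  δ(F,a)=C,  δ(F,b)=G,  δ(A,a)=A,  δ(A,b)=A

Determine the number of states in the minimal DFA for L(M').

Every state is reachable, so we keep all 8.
Initial partition by acceptance: {B,C,D,E,G,H} | {A,F}.
Refine {B,C,D,E,G,H} on symbol a: members go to different blocks, giving {C,D,E,G,H} and {B}.
Refine {C,D,E,G,H} on symbol a: members go to different blocks, giving {C,E,G,H} and {D}.
Split {C,E,G,H} by δ(·,a) → {C,E,G} and {H}.
On input a, block {A,F} splits into {A} and {F}.
No further refinement is possible. Final partition (6 blocks): {C,E,G} | {A} | {B} | {D} | {H} | {F}.

6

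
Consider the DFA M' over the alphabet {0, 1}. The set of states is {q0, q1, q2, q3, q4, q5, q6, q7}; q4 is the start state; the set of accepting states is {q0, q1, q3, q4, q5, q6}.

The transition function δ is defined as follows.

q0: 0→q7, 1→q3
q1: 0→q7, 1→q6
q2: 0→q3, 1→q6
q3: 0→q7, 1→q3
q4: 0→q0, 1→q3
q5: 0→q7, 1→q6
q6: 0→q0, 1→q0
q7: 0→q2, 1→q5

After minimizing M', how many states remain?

Reachable states from the start: {q0,q2,q3,q4,q5,q6,q7}. Unreachable: {q1} — drop them.
P0 = {q0,q3,q4,q5,q6} | {q2,q7}.
Split {q0,q3,q4,q5,q6} by δ(·,0) → {q0,q3,q5} and {q4,q6}.
Split {q0,q3,q5} by δ(·,1) → {q0,q3} and {q5}.
On input 0, block {q2,q7} splits into {q2} and {q7}.
The partition is now stable with 5 blocks: {q0,q3} | {q2} | {q4,q6} | {q5} | {q7}.

5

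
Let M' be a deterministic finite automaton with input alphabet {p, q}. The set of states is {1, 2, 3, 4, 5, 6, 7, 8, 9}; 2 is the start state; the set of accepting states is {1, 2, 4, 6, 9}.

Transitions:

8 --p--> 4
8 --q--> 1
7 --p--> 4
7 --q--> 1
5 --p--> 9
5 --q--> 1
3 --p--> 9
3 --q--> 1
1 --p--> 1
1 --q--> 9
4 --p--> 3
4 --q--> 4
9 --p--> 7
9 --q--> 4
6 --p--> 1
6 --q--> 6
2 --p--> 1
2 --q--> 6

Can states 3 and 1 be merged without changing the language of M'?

No

First remove the unreachable states {5,8}; 7 states remain.
Initial partition by acceptance: {1,2,4,6,9} | {3,7}.
Split {1,2,4,6,9} by δ(·,p) → {1,2,6} and {4,9}.
Refine {1,2,6} on symbol q: members go to different blocks, giving {2,6} and {1}.
No further refinement is possible. Final partition (4 blocks): {2,6} | {3,7} | {4,9} | {1}.
3 and 1 end up in different blocks, so they are distinguishable. For instance, the string 'ε' is accepted from only 1.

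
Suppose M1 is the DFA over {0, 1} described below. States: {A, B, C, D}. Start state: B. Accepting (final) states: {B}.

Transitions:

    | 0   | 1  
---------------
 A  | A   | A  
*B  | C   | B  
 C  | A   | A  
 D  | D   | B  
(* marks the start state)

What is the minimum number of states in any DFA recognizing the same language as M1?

First remove the unreachable states {D}; 3 states remain.
Initial partition by acceptance: {B} | {A,C}.
Stable partition: {B} | {A,C} — 2 equivalence classes.

2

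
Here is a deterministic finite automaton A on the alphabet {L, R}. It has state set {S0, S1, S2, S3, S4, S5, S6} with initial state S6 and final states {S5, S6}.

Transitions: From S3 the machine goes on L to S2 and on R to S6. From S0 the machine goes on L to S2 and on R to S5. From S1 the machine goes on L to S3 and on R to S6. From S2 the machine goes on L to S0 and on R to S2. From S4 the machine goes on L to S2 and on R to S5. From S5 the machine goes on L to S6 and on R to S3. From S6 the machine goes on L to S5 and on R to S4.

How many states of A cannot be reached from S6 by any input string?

BFS from S6 reaches {S0, S2, S3, S4, S5, S6}; the 1 state(s) S1 are never visited.

1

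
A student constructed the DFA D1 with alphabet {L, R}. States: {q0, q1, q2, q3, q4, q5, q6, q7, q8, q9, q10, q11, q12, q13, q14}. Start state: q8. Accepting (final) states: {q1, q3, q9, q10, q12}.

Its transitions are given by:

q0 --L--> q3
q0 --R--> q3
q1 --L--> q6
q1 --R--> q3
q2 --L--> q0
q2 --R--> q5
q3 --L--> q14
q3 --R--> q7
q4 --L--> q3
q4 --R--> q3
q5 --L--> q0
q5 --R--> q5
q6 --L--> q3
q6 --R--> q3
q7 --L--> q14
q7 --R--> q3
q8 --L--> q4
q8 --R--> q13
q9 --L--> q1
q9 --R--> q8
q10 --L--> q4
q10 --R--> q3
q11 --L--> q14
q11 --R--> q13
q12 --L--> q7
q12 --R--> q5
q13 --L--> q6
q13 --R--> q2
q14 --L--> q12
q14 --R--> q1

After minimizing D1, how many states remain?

Reachable states from the start: {q0,q1,q2,q3,q4,q5,q6,q7,q8,q12,q13,q14}. Unreachable: {q9,q10,q11} — drop them.
Start with accepting vs non-accepting: {q1,q3,q12} | {q0,q2,q4,q5,q6,q7,q8,q13,q14}.
On input R, block {q1,q3,q12} splits into {q3,q12} and {q1}.
On input L, block {q0,q2,q4,q5,q6,q7,q8,q13,q14} splits into {q2,q5,q7,q8,q13} and {q0,q4,q6,q14}.
On input L, block {q3,q12} splits into {q3} and {q12}.
On input R, block {q2,q5,q7,q8,q13} splits into {q2,q5,q8,q13} and {q7}.
On input L, block {q0,q4,q6,q14} splits into {q0,q4,q6} and {q14}.
Stable partition: {q3} | {q2,q5,q8,q13} | {q1} | {q0,q4,q6} | {q12} | {q7} | {q14} — 7 equivalence classes.

7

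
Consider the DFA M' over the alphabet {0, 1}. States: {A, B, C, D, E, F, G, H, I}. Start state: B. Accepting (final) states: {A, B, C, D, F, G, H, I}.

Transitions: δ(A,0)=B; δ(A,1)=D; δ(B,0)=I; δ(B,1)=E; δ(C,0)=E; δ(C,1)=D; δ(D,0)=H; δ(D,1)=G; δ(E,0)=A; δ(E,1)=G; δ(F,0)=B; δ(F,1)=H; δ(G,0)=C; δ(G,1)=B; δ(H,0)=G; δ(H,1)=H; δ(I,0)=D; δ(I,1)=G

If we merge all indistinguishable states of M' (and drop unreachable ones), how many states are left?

States {F} cannot be reached from the start state, so discard them.
Initial partition by acceptance: {A,B,C,D,G,H,I} | {E}.
Split {A,B,C,D,G,H,I} by δ(·,0) → {A,B,D,G,H,I} and {C}.
Refine {A,B,D,G,H,I} on symbol 0: members go to different blocks, giving {A,B,D,H,I} and {G}.
On input 0, block {A,B,D,H,I} splits into {A,B,D,I} and {H}.
Split {A,B,D,I} by δ(·,0) → {A,B,I} and {D}.
On input 0, block {A,B,I} splits into {A,B} and {I}.
On input 0, block {A,B} splits into {A} and {B}.
Stable partition: {A} | {E} | {C} | {G} | {H} | {D} | {I} | {B} — 8 equivalence classes.

8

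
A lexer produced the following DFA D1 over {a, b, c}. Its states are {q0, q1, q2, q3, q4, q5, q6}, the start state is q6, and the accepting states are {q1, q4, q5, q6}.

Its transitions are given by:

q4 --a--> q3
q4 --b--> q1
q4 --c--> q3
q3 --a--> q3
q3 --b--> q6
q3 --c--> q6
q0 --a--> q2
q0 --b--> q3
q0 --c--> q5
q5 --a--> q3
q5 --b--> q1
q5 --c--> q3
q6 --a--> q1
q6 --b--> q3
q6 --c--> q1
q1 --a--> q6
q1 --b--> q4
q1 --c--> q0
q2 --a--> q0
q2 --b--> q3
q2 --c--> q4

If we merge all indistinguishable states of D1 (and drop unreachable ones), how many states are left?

Initial partition by acceptance: {q1,q4,q5,q6} | {q0,q2,q3}.
Refine {q1,q4,q5,q6} on symbol a: members go to different blocks, giving {q1,q6} and {q4,q5}.
On input b, block {q1,q6} splits into {q1} and {q6}.
On input b, block {q0,q2,q3} splits into {q0,q2} and {q3}.
Stable partition: {q1} | {q0,q2} | {q4,q5} | {q6} | {q3} — 5 equivalence classes.

5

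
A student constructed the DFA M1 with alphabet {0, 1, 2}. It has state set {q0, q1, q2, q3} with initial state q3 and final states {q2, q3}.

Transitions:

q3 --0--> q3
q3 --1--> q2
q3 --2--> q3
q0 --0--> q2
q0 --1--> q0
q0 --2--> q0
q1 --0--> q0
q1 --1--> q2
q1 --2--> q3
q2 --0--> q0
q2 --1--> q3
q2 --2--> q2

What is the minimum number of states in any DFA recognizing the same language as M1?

3

States {q1} cannot be reached from the start state, so discard them.
P0 = {q2,q3} | {q0}.
On input 0, block {q2,q3} splits into {q2} and {q3}.
No further refinement is possible. Final partition (3 blocks): {q2} | {q0} | {q3}.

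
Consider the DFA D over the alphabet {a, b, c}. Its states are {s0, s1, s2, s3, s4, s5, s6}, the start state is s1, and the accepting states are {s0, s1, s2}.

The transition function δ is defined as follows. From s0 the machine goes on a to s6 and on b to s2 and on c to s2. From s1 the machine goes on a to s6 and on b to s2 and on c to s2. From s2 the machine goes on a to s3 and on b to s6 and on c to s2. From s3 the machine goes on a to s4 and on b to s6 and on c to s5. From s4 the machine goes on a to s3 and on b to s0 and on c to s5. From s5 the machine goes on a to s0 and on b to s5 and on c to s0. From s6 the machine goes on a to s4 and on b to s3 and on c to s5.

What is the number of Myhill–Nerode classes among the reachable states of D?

5

Every state is reachable, so we keep all 7.
P0 = {s0,s1,s2} | {s3,s4,s5,s6}.
Split {s0,s1,s2} by δ(·,b) → {s0,s1} and {s2}.
Split {s3,s4,s5,s6} by δ(·,a) → {s3,s4,s6} and {s5}.
Refine {s3,s4,s6} on symbol b: members go to different blocks, giving {s3,s6} and {s4}.
Stable partition: {s0,s1} | {s3,s6} | {s2} | {s5} | {s4} — 5 equivalence classes.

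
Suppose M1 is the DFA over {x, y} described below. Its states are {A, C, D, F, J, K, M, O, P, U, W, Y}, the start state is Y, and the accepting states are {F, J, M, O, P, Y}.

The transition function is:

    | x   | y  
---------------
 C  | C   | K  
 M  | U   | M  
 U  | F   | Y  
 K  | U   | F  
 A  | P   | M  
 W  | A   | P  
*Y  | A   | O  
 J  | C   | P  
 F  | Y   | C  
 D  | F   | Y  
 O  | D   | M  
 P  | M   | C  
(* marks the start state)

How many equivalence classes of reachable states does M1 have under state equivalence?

5

First remove the unreachable states {J,W}; 10 states remain.
Start with accepting vs non-accepting: {F,M,O,P,Y} | {A,C,D,K,U}.
Split {F,M,O,P,Y} by δ(·,x) → {M,O,Y} and {F,P}.
On input x, block {A,C,D,K,U} splits into {A,D,U} and {C,K}.
Split {C,K} by δ(·,x) → {C} and {K}.
The partition is now stable with 5 blocks: {M,O,Y} | {A,D,U} | {F,P} | {C} | {K}.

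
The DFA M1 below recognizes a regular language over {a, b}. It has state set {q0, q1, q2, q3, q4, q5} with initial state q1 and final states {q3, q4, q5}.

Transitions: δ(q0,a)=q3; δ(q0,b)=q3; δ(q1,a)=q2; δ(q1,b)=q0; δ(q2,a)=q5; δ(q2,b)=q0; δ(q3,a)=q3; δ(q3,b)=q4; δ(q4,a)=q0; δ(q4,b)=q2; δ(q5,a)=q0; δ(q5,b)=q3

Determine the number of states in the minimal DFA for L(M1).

6

All states are reachable from the start state.
Initial partition by acceptance: {q3,q4,q5} | {q0,q1,q2}.
On input a, block {q3,q4,q5} splits into {q4,q5} and {q3}.
Split {q4,q5} by δ(·,b) → {q4} and {q5}.
Split {q0,q1,q2} by δ(·,a) → {q0} and {q1} and {q2}.
No further refinement is possible. Final partition (6 blocks): {q4} | {q0} | {q3} | {q5} | {q1} | {q2}.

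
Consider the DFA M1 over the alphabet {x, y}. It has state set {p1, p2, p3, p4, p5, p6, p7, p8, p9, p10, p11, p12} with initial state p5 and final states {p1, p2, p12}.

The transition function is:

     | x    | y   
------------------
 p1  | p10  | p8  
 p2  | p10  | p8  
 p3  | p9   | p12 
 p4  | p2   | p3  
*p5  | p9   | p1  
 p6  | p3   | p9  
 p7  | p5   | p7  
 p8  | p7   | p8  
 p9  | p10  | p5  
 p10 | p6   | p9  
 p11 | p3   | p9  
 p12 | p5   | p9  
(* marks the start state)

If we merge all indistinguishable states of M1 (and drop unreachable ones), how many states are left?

States {p2,p4,p11} cannot be reached from the start state, so discard them.
P0 = {p1,p12} | {p3,p5,p6,p7,p8,p9,p10}.
Split {p3,p5,p6,p7,p8,p9,p10} by δ(·,y) → {p6,p7,p8,p9,p10} and {p3,p5}.
Refine {p1,p12} on symbol x: members go to different blocks, giving {p1} and {p12}.
Refine {p6,p7,p8,p9,p10} on symbol x: members go to different blocks, giving {p8,p9,p10} and {p6,p7}.
Split {p8,p9,p10} by δ(·,x) → {p8,p10} and {p9}.
Split {p8,p10} by δ(·,y) → {p8} and {p10}.
Split {p3,p5} by δ(·,y) → {p3} and {p5}.
On input x, block {p6,p7} splits into {p6} and {p7}.
The partition is now stable with 9 blocks: {p1} | {p8} | {p3} | {p12} | {p6} | {p9} | {p10} | {p5} | {p7}.

9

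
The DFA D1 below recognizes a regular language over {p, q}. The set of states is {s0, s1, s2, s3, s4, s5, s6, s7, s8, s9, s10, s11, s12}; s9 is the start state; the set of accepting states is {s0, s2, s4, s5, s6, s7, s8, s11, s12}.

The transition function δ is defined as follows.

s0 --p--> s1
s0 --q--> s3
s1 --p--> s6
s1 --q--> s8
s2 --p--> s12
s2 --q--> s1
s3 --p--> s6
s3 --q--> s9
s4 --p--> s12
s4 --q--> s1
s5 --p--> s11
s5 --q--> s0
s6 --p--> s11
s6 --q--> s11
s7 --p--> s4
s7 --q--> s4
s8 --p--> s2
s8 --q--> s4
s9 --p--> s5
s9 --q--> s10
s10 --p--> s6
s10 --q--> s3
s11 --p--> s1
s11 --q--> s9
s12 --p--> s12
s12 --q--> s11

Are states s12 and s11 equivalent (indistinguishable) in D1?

States {s7} cannot be reached from the start state, so discard them.
Start with accepting vs non-accepting: {s0,s2,s4,s5,s6,s8,s11,s12} | {s1,s3,s9,s10}.
Split {s0,s2,s4,s5,s6,s8,s11,s12} by δ(·,p) → {s2,s4,s5,s6,s8,s12} and {s0,s11}.
On input p, block {s2,s4,s5,s6,s8,s12} splits into {s2,s4,s8,s12} and {s5,s6}.
Refine {s2,s4,s8,s12} on symbol q: members go to different blocks, giving {s2,s4} and {s8} and {s12}.
Refine {s1,s3,s9,s10} on symbol q: members go to different blocks, giving {s3,s9,s10} and {s1}.
No further refinement is possible. Final partition (7 blocks): {s2,s4} | {s3,s9,s10} | {s0,s11} | {s5,s6} | {s8} | {s12} | {s1}.
s12 and s11 end up in different blocks, so they are distinguishable. For instance, the string 'p' is accepted from only s12.

No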